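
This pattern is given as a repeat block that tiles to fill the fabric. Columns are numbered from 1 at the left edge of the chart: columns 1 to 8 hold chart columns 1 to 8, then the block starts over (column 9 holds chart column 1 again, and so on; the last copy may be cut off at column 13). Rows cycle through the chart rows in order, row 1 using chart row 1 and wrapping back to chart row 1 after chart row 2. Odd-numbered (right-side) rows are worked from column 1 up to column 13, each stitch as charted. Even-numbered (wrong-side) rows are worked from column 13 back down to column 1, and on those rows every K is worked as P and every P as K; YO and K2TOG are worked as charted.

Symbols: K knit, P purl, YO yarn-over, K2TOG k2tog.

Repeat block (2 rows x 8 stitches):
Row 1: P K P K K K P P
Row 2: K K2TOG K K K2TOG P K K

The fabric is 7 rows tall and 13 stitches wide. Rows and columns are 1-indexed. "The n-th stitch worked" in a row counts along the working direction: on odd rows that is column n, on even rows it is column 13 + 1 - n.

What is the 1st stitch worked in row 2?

Stitch:
K2TOG

Derivation:
For row 2: chart row = ((2-1) mod 2) + 1 = 2; this is a WS (even) row.
Chart row 2 tiled across columns 1-13: K K2TOG K K K2TOG P K K K K2TOG K K K2TOG
WS: work from column 13 back to column 1 (reverse the tiled row), swapping K<->P (YO and K2TOG unchanged).
Row 2 as worked: K2TOG P P K2TOG P P P K K2TOG P P K2TOG P
Counting 1 along the worked row gives K2TOG.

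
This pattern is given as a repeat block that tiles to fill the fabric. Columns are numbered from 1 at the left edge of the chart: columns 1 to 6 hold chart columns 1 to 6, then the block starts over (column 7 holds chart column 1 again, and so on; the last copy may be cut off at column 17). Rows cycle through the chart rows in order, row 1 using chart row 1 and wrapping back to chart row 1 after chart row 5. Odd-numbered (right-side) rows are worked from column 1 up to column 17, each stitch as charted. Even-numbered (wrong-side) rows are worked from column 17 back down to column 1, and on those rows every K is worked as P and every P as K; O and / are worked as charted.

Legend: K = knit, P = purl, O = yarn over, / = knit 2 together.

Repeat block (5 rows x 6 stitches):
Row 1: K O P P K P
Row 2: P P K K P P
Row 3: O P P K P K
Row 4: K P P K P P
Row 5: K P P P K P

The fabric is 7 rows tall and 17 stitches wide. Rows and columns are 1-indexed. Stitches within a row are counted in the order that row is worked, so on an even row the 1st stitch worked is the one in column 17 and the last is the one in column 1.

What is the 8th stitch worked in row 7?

== STITCH ==
P

Derivation:
Row 7: (7-1) mod 5 = 1, so use chart row 2. Odd row -> RS.
Chart row 2 tiled across columns 1-17: P P K K P P P P K K P P P P K K P
RS row: no reversal, no swap; stitch n worked = column n.
Counting 8 along the worked row gives P.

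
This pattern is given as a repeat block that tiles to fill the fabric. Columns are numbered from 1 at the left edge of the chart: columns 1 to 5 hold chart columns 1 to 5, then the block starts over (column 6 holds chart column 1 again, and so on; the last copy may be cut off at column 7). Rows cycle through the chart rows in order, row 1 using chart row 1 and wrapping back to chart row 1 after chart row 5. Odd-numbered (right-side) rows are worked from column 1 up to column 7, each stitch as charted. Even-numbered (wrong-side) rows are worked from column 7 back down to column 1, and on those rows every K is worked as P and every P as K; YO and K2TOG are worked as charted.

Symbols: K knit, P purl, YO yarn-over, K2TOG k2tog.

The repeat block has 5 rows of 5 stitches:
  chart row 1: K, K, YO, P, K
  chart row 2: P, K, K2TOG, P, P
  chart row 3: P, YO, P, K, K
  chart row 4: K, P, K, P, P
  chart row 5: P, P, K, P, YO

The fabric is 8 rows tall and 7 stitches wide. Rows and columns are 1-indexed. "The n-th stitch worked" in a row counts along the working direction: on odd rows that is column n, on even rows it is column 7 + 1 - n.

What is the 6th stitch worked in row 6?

Row 6 uses chart row ((6-1) mod 5)+1 = 1. Row 6 is even, so WS.
Chart row 1 tiled across columns 1-7: K K YO P K K K
Wrong side: read the tiled row from column 7 down to 1 and exchange K with P (leave YO, K2TOG).
Row 6 as worked: P P P K YO P P
The 6th stitch worked is P.

== STITCH ==
P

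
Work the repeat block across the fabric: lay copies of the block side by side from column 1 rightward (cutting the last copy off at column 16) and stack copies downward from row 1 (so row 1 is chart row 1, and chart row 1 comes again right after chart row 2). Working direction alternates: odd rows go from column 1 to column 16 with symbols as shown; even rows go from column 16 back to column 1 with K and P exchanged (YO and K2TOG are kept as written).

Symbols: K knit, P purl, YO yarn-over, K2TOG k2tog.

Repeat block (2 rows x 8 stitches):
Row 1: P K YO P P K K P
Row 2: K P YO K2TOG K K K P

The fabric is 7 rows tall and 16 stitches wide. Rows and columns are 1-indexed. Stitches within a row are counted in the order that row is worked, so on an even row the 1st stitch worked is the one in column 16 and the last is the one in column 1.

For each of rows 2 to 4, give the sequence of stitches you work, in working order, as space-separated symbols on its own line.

Result:
K P P P K2TOG YO K P K P P P K2TOG YO K P
P K YO P P K K P P K YO P P K K P
K P P P K2TOG YO K P K P P P K2TOG YO K P

Derivation:
Row 2: chart row 2, WS - tiled (columns 1-16): K P YO K2TOG K K K P K P YO K2TOG K K K P; work from column 16 back to 1 with K<->P swapped.
Row 3: chart row 1, RS - tile across columns 1-16 and work as-is.
Row 4: chart row 2, WS - tiled (columns 1-16): K P YO K2TOG K K K P K P YO K2TOG K K K P; work from column 16 back to 1 with K<->P swapped.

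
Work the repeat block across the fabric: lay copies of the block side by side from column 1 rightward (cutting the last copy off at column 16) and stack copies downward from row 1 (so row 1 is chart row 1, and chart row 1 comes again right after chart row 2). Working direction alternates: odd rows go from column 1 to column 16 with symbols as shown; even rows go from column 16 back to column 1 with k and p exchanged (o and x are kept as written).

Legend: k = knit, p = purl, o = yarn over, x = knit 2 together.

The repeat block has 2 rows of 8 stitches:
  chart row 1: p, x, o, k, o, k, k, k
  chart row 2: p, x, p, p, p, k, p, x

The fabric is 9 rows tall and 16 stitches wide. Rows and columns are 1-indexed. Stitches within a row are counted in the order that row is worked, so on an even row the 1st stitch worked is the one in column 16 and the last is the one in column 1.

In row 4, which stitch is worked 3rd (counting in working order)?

For row 4: chart row = ((4-1) mod 2) + 1 = 2; this is a WS (even) row.
Chart row 2 tiled across columns 1-16: p x p p p k p x p x p p p k p x
WS: work from column 16 back to column 1 (reverse the tiled row), swapping k<->p (o and x unchanged).
Row 4 as worked: x k p k k k x k x k p k k k x k
Stitch 3 in working order -> p

== STITCH ==
p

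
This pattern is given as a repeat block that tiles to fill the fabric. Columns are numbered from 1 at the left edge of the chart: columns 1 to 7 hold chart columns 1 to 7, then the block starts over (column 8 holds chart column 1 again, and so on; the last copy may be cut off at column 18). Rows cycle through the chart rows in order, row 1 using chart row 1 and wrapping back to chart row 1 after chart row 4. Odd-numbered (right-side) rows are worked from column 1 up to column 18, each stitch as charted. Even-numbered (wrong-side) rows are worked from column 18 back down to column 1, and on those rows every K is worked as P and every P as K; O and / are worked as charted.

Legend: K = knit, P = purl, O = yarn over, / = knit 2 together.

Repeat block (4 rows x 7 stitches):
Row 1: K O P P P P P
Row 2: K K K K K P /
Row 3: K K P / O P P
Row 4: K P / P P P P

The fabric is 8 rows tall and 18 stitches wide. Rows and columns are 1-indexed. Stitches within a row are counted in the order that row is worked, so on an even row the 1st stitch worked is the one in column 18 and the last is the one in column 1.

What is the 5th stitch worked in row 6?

== STITCH ==
/

Derivation:
Row 6 uses chart row ((6-1) mod 4)+1 = 2. Row 6 is even, so WS.
Chart row 2 tiled across columns 1-18: K K K K K P / K K K K K P / K K K K
WS row: flip the tiled sequence (start at column 18) and apply K<->P; O and / stay.
Row 6 as worked: P P P P / K P P P P P / K P P P P P
The 5th stitch worked is /.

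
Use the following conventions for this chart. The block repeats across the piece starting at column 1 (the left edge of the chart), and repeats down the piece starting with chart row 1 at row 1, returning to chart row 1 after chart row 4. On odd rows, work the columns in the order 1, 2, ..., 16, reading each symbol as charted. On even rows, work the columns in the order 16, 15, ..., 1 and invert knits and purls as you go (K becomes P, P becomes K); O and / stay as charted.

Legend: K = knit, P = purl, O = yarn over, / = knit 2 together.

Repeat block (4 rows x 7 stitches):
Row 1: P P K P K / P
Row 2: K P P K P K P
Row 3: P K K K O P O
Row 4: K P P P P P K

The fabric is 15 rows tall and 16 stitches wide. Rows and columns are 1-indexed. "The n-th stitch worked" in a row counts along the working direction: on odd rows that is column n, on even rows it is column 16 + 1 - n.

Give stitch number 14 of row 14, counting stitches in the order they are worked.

Row 14 uses chart row ((14-1) mod 4)+1 = 2. Row 14 is even, so WS.
Chart row 2 tiled across columns 1-16: K P P K P K P K P P K P K P K P
WS row: flip the tiled sequence (start at column 16) and apply K<->P; O and / stay.
Row 14 as worked: K P K P K P K K P K P K P K K P
Stitch 14 in working order -> K

Result:
K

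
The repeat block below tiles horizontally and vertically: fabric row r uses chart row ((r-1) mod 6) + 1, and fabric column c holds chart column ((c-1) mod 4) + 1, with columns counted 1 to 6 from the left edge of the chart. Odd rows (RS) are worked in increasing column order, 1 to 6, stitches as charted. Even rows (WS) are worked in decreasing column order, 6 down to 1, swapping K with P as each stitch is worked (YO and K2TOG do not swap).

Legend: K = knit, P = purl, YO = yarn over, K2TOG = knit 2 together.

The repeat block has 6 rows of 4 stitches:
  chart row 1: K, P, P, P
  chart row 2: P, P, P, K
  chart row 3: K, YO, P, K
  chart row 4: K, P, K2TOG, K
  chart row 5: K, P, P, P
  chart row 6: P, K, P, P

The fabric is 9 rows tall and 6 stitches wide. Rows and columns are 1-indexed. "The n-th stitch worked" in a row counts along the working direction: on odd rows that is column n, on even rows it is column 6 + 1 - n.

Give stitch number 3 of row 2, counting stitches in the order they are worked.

Result:
P

Derivation:
For row 2: chart row = ((2-1) mod 6) + 1 = 2; this is a WS (even) row.
Chart row 2 tiled across columns 1-6: P P P K P P
Wrong side: read the tiled row from column 6 down to 1 and exchange K with P (leave YO, K2TOG).
Row 2 as worked: K K P K K K
The 3rd stitch worked is P.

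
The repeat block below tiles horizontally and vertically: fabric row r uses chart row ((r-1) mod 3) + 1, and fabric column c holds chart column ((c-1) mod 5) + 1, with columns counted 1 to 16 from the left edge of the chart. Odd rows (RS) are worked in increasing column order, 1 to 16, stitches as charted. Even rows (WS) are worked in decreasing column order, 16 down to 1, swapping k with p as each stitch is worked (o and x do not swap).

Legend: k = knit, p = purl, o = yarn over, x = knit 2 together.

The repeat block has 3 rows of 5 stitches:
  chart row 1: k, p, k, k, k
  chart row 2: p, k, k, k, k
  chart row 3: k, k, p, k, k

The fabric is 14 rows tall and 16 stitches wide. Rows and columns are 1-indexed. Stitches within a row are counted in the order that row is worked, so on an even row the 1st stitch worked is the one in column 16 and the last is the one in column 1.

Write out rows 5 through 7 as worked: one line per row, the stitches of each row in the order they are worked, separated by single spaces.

== ROWS AS WORKED ==
p k k k k p k k k k p k k k k p
p p p k p p p p k p p p p k p p
k p k k k k p k k k k p k k k k

Derivation:
Row 5: chart row 2, RS - tile across columns 1-16 and work as-is.
Row 6: chart row 3, WS - tiled (columns 1-16): k k p k k k k p k k k k p k k k; work from column 16 back to 1 with k<->p swapped.
Row 7: chart row 1, RS - tile across columns 1-16 and work as-is.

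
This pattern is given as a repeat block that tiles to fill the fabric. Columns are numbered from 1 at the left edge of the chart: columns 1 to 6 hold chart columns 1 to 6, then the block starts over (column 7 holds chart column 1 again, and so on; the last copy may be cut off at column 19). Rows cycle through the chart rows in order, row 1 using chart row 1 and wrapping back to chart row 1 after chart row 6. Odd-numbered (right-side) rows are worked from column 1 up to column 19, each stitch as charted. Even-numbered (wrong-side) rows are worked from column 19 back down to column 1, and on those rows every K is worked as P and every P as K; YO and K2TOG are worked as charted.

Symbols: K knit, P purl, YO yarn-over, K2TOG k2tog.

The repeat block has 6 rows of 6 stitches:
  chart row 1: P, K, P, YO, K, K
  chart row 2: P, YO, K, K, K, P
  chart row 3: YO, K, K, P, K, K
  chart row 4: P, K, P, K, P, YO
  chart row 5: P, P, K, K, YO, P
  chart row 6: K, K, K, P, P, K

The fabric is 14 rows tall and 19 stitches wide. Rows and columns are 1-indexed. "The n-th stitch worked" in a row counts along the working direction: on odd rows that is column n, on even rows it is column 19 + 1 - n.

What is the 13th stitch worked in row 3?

Stitch:
YO

Derivation:
For row 3: chart row = ((3-1) mod 6) + 1 = 3; this is a RS (odd) row.
Chart row 3 tiled across columns 1-19: YO K K P K K YO K K P K K YO K K P K K YO
Right side: take the tiled row as-is (worked left to right from column 1).
The 13th stitch worked is YO.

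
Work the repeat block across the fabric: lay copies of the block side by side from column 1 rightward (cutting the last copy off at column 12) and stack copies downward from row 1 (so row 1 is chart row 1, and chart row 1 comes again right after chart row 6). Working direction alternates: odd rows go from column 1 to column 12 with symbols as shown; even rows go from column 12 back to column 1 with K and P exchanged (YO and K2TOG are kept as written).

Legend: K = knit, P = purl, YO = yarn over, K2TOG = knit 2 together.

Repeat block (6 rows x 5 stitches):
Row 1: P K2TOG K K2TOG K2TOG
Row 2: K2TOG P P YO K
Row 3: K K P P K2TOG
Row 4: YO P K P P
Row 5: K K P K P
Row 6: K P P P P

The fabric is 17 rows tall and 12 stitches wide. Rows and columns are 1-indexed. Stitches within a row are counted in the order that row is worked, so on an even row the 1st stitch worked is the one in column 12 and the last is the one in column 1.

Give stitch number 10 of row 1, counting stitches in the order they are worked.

== STITCH ==
K2TOG

Derivation:
Row 1 uses chart row ((1-1) mod 6)+1 = 1. Row 1 is odd, so RS.
Chart row 1 tiled across columns 1-12: P K2TOG K K2TOG K2TOG P K2TOG K K2TOG K2TOG P K2TOG
Right side: take the tiled row as-is (worked left to right from column 1).
Stitch 10 in working order -> K2TOG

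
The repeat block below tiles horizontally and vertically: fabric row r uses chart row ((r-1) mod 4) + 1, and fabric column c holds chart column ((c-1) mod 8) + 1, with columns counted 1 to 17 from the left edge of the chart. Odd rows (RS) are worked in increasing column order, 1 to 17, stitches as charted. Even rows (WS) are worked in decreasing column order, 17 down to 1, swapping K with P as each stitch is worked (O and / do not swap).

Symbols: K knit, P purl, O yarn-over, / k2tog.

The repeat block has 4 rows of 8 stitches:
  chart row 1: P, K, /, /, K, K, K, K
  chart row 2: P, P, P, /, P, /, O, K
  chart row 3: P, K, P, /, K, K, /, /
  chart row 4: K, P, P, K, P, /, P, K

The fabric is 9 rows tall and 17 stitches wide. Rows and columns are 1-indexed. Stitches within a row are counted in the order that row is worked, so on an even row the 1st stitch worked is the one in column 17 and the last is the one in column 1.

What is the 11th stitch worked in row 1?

Row 1 uses chart row ((1-1) mod 4)+1 = 1. Row 1 is odd, so RS.
Chart row 1 tiled across columns 1-17: P K / / K K K K P K / / K K K K P
RS: work column 1 to column 17, symbols as charted — the tiled row is the row as worked.
Stitch 11 in working order -> /

Stitch:
/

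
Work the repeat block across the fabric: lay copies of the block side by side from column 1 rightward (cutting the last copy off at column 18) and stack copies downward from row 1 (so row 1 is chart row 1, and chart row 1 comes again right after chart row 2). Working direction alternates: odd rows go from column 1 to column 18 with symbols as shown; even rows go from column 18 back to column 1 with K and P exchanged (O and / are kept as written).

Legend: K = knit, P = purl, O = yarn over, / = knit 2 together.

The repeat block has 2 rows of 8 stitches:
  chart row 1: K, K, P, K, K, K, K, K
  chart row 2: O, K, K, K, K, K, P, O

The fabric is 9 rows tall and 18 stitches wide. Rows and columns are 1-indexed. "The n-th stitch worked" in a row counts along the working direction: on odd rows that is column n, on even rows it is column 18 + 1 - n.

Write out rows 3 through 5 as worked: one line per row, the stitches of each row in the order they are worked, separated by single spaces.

Result:
K K P K K K K K K K P K K K K K K K
P O O K P P P P P O O K P P P P P O
K K P K K K K K K K P K K K K K K K

Derivation:
Row 3: chart row 1, RS - tile across columns 1-18 and work as-is.
Row 4: chart row 2, WS - tiled (columns 1-18): O K K K K K P O O K K K K K P O O K; work from column 18 back to 1 with K<->P swapped.
Row 5: chart row 1, RS - tile across columns 1-18 and work as-is.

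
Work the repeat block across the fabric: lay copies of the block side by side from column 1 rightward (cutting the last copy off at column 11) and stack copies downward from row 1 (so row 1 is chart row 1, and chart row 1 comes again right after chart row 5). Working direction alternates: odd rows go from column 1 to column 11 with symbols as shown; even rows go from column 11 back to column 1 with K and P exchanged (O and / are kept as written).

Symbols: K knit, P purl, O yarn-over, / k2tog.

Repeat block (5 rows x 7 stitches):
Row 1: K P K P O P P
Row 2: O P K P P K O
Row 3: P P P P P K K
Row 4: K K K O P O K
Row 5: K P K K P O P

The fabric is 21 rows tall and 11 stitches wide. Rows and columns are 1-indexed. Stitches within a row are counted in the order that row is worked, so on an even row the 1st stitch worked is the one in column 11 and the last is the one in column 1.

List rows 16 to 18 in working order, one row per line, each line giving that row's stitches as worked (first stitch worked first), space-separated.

== ROWS AS WORKED ==
K P K P K K O K P K P
O P K P P K O O P K P
K K K K P P K K K K K

Derivation:
Row 16: chart row 1, WS - tiled (columns 1-11): K P K P O P P K P K P; work from column 11 back to 1 with K<->P swapped.
Row 17: chart row 2, RS - tile across columns 1-11 and work as-is.
Row 18: chart row 3, WS - tiled (columns 1-11): P P P P P K K P P P P; work from column 11 back to 1 with K<->P swapped.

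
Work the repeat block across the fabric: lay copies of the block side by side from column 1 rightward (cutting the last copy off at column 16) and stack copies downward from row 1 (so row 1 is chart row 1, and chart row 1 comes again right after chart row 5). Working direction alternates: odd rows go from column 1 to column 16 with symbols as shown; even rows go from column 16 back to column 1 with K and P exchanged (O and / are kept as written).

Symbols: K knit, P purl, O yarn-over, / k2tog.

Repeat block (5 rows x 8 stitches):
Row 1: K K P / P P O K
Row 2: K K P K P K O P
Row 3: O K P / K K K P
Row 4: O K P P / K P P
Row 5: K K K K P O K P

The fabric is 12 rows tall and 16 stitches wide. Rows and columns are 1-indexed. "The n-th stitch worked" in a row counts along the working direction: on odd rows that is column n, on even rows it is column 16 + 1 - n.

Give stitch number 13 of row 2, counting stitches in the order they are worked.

Row 2: (2-1) mod 5 = 1, so use chart row 2. Even row -> WS.
Chart row 2 tiled across columns 1-16: K K P K P K O P K K P K P K O P
Wrong side: read the tiled row from column 16 down to 1 and exchange K with P (leave O, /).
Row 2 as worked: K O P K P K P P K O P K P K P P
The 13th stitch worked is P.

== STITCH ==
P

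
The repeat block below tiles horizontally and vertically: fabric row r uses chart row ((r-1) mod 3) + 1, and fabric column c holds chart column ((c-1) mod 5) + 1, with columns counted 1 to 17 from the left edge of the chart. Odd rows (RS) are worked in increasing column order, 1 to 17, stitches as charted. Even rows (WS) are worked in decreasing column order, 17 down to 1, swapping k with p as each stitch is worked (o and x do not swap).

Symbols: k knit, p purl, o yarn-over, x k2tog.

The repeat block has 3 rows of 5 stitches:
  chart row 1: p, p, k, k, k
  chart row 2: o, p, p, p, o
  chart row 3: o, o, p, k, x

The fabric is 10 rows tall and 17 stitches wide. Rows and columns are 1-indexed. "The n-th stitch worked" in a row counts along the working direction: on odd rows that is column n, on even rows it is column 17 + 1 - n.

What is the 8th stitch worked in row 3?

For row 3: chart row = ((3-1) mod 3) + 1 = 3; this is a RS (odd) row.
Chart row 3 tiled across columns 1-17: o o p k x o o p k x o o p k x o o
Right side: take the tiled row as-is (worked left to right from column 1).
Stitch 8 in working order -> p

Stitch:
p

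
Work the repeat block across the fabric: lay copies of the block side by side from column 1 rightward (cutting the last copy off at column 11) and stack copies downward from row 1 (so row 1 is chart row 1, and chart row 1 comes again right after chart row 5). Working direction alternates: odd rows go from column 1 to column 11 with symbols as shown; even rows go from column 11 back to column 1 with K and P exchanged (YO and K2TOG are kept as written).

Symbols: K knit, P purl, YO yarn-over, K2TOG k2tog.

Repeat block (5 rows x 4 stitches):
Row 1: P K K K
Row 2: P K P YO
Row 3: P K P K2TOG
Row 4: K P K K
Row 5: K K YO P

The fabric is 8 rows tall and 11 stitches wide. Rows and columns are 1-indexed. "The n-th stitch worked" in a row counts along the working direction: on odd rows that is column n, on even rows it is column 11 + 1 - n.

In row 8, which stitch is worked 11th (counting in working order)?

For row 8: chart row = ((8-1) mod 5) + 1 = 3; this is a WS (even) row.
Chart row 3 tiled across columns 1-11: P K P K2TOG P K P K2TOG P K P
Wrong side: read the tiled row from column 11 down to 1 and exchange K with P (leave YO, K2TOG).
Row 8 as worked: K P K K2TOG K P K K2TOG K P K
Stitch 11 in working order -> K

== STITCH ==
K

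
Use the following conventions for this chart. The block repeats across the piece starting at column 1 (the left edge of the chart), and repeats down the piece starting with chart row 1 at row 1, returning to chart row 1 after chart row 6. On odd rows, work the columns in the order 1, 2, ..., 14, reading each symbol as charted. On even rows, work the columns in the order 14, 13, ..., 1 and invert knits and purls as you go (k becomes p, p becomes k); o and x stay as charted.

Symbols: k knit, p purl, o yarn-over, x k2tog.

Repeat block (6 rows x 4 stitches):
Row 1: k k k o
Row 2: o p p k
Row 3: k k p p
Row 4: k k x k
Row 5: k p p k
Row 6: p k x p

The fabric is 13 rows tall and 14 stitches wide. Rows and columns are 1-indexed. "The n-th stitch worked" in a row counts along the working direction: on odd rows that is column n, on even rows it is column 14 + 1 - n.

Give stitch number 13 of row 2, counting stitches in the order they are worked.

Result:
k

Derivation:
For row 2: chart row = ((2-1) mod 6) + 1 = 2; this is a WS (even) row.
Chart row 2 tiled across columns 1-14: o p p k o p p k o p p k o p
WS: work from column 14 back to column 1 (reverse the tiled row), swapping k<->p (o and x unchanged).
Row 2 as worked: k o p k k o p k k o p k k o
Stitch 13 in working order -> k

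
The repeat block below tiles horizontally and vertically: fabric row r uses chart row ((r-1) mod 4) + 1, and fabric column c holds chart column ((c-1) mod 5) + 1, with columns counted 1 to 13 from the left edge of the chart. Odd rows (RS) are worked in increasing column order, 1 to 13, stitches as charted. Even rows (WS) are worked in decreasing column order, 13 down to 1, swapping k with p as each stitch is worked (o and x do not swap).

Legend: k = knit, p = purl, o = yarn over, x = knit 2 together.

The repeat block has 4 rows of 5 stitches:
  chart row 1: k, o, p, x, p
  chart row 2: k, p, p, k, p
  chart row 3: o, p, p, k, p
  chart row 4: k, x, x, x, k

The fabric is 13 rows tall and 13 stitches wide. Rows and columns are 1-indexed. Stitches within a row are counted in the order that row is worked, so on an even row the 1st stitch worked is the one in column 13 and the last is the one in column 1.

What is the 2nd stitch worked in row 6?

Row 6 uses chart row ((6-1) mod 4)+1 = 2. Row 6 is even, so WS.
Chart row 2 tiled across columns 1-13: k p p k p k p p k p k p p
Wrong side: read the tiled row from column 13 down to 1 and exchange k with p (leave o, x).
Row 6 as worked: k k p k p k k p k p k k p
The 2nd stitch worked is k.

Stitch:
k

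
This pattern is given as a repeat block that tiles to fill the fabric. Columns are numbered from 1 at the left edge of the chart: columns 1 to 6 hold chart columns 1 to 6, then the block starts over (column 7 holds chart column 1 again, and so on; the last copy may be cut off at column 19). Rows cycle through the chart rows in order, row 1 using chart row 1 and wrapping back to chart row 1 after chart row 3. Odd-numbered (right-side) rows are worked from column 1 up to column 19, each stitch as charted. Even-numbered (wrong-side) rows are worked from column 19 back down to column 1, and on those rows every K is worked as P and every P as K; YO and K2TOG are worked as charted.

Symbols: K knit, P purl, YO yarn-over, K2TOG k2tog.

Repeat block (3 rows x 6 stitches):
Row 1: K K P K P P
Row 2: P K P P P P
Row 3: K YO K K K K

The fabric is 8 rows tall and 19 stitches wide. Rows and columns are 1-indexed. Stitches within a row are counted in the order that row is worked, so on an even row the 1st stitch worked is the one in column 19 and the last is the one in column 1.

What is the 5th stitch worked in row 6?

Stitch:
P

Derivation:
For row 6: chart row = ((6-1) mod 3) + 1 = 3; this is a WS (even) row.
Chart row 3 tiled across columns 1-19: K YO K K K K K YO K K K K K YO K K K K K
WS: work from column 19 back to column 1 (reverse the tiled row), swapping K<->P (YO and K2TOG unchanged).
Row 6 as worked: P P P P P YO P P P P P YO P P P P P YO P
The 5th stitch worked is P.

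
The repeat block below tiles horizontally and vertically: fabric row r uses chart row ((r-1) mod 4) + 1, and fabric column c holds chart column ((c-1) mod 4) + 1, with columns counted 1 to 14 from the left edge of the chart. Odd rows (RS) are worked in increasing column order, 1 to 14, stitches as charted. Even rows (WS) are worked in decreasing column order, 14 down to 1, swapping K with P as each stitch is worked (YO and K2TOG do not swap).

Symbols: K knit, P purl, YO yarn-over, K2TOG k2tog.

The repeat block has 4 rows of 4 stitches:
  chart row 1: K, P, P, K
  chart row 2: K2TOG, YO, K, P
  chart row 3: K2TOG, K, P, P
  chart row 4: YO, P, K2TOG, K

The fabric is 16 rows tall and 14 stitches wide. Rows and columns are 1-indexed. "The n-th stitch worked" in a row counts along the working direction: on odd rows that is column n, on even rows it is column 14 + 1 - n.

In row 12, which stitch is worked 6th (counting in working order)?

For row 12: chart row = ((12-1) mod 4) + 1 = 4; this is a WS (even) row.
Chart row 4 tiled across columns 1-14: YO P K2TOG K YO P K2TOG K YO P K2TOG K YO P
WS: work from column 14 back to column 1 (reverse the tiled row), swapping K<->P (YO and K2TOG unchanged).
Row 12 as worked: K YO P K2TOG K YO P K2TOG K YO P K2TOG K YO
The 6th stitch worked is YO.

Stitch:
YO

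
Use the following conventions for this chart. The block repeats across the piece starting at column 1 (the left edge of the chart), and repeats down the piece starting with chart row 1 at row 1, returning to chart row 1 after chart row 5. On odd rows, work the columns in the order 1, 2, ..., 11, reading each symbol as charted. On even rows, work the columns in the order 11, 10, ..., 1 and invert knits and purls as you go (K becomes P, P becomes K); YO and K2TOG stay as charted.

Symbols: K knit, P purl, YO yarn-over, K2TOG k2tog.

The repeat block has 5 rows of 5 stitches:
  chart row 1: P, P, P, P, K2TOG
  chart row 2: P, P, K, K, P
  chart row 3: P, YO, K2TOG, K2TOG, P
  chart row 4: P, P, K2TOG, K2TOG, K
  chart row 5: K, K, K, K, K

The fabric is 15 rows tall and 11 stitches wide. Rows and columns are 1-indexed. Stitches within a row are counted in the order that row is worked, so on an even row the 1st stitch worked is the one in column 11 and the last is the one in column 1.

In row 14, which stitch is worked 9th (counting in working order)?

Stitch:
K2TOG

Derivation:
Row 14: (14-1) mod 5 = 3, so use chart row 4. Even row -> WS.
Chart row 4 tiled across columns 1-11: P P K2TOG K2TOG K P P K2TOG K2TOG K P
WS row: flip the tiled sequence (start at column 11) and apply K<->P; YO and K2TOG stay.
Row 14 as worked: K P K2TOG K2TOG K K P K2TOG K2TOG K K
Stitch 9 in working order -> K2TOG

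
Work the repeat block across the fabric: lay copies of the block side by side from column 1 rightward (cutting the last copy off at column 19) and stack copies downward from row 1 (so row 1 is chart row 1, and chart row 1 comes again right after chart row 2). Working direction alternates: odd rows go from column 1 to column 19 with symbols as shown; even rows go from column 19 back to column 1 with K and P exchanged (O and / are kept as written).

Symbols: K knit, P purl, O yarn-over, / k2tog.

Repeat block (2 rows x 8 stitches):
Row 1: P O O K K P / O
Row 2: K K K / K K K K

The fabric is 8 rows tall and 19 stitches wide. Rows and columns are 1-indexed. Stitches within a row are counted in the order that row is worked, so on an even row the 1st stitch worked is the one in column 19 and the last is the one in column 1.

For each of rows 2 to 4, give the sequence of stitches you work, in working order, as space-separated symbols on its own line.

== ROWS AS WORKED ==
P P P P P P P / P P P P P P P / P P P
P O O K K P / O P O O K K P / O P O O
P P P P P P P / P P P P P P P / P P P

Derivation:
Row 2: chart row 2, WS - tiled (columns 1-19): K K K / K K K K K K K / K K K K K K K; work from column 19 back to 1 with K<->P swapped.
Row 3: chart row 1, RS - tile across columns 1-19 and work as-is.
Row 4: chart row 2, WS - tiled (columns 1-19): K K K / K K K K K K K / K K K K K K K; work from column 19 back to 1 with K<->P swapped.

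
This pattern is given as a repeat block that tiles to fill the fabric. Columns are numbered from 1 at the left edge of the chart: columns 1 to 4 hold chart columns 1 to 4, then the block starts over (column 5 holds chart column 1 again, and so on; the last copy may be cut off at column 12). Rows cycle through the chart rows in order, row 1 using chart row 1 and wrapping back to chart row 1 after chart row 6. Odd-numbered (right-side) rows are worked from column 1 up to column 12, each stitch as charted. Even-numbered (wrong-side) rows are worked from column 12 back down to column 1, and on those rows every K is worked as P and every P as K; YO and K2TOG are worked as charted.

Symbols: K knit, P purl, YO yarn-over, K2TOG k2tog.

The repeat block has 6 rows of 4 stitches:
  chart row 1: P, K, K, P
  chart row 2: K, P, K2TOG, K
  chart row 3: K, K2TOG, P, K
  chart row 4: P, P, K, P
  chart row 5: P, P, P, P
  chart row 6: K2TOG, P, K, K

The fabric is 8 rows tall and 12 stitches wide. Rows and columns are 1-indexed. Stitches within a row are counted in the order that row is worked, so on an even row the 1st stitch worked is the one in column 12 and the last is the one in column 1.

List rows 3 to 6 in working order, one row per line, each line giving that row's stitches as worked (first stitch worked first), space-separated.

== ROWS AS WORKED ==
K K2TOG P K K K2TOG P K K K2TOG P K
K P K K K P K K K P K K
P P P P P P P P P P P P
P P K K2TOG P P K K2TOG P P K K2TOG

Derivation:
Row 3: chart row 3, RS - tile across columns 1-12 and work as-is.
Row 4: chart row 4, WS - tiled (columns 1-12): P P K P P P K P P P K P; work from column 12 back to 1 with K<->P swapped.
Row 5: chart row 5, RS - tile across columns 1-12 and work as-is.
Row 6: chart row 6, WS - tiled (columns 1-12): K2TOG P K K K2TOG P K K K2TOG P K K; work from column 12 back to 1 with K<->P swapped.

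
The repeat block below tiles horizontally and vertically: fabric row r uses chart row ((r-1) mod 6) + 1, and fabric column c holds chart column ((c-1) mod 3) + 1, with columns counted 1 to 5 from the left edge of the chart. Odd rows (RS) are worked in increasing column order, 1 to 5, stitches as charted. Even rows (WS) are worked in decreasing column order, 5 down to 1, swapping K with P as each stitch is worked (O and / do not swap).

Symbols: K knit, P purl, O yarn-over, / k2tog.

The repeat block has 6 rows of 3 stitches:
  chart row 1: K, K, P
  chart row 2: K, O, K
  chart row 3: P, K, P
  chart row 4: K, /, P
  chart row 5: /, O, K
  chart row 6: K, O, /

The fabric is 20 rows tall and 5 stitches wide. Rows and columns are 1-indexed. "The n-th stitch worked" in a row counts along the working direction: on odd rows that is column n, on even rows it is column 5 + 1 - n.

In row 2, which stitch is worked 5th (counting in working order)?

== STITCH ==
P

Derivation:
For row 2: chart row = ((2-1) mod 6) + 1 = 2; this is a WS (even) row.
Chart row 2 tiled across columns 1-5: K O K K O
Wrong side: read the tiled row from column 5 down to 1 and exchange K with P (leave O, /).
Row 2 as worked: O P P O P
The 5th stitch worked is P.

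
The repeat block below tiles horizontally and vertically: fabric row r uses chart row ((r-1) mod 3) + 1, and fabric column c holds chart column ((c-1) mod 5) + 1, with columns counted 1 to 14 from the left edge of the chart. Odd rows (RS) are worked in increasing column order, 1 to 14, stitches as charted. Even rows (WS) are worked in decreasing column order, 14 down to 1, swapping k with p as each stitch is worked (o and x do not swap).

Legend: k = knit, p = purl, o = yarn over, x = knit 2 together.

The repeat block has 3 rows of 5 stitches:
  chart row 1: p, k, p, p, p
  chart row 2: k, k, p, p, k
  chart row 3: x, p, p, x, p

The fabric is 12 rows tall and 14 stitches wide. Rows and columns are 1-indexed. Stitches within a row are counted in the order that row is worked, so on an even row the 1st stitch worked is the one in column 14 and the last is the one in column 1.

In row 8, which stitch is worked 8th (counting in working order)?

Stitch:
p

Derivation:
Row 8: (8-1) mod 3 = 1, so use chart row 2. Even row -> WS.
Chart row 2 tiled across columns 1-14: k k p p k k k p p k k k p p
WS row: flip the tiled sequence (start at column 14) and apply k<->p; o and x stay.
Row 8 as worked: k k p p p k k p p p k k p p
Stitch 8 in working order -> p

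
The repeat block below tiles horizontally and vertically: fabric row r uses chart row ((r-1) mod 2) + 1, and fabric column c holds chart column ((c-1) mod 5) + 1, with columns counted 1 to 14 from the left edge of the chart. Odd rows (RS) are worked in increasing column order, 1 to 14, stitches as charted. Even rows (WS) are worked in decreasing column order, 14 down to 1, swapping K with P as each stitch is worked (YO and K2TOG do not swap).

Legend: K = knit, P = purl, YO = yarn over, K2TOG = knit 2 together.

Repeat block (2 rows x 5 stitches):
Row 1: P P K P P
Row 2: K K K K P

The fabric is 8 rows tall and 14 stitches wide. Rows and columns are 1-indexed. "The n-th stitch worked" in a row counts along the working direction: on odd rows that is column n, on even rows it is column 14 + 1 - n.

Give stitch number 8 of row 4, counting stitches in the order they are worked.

For row 4: chart row = ((4-1) mod 2) + 1 = 2; this is a WS (even) row.
Chart row 2 tiled across columns 1-14: K K K K P K K K K P K K K K
WS row: flip the tiled sequence (start at column 14) and apply K<->P; YO and K2TOG stay.
Row 4 as worked: P P P P K P P P P K P P P P
Counting 8 along the worked row gives P.

== STITCH ==
P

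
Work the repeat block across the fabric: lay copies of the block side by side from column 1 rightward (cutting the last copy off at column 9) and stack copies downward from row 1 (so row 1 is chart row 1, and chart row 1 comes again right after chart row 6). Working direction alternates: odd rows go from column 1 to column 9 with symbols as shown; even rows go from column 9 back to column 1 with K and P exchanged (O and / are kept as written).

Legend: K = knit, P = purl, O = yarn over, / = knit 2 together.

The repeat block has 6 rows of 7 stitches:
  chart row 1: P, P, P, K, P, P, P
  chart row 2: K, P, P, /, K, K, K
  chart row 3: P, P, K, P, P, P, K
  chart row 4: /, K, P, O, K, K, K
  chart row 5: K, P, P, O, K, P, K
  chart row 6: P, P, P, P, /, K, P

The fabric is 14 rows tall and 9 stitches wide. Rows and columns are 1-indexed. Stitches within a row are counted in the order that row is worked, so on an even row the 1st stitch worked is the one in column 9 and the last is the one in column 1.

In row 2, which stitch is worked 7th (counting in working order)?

Row 2: (2-1) mod 6 = 1, so use chart row 2. Even row -> WS.
Chart row 2 tiled across columns 1-9: K P P / K K K K P
WS: work from column 9 back to column 1 (reverse the tiled row), swapping K<->P (O and / unchanged).
Row 2 as worked: K P P P P / K K P
The 7th stitch worked is K.

Stitch:
K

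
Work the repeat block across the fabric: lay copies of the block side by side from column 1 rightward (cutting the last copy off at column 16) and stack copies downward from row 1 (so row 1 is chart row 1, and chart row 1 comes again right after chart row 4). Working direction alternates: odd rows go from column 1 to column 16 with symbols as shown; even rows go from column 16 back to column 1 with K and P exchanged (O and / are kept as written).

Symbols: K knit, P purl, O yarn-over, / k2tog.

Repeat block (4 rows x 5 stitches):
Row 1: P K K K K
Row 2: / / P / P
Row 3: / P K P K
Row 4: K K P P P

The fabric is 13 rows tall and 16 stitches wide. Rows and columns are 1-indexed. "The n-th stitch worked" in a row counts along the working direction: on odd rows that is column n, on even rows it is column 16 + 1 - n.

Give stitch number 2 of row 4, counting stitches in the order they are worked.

Row 4 uses chart row ((4-1) mod 4)+1 = 4. Row 4 is even, so WS.
Chart row 4 tiled across columns 1-16: K K P P P K K P P P K K P P P K
Wrong side: read the tiled row from column 16 down to 1 and exchange K with P (leave O, /).
Row 4 as worked: P K K K P P K K K P P K K K P P
The 2nd stitch worked is K.

Stitch:
K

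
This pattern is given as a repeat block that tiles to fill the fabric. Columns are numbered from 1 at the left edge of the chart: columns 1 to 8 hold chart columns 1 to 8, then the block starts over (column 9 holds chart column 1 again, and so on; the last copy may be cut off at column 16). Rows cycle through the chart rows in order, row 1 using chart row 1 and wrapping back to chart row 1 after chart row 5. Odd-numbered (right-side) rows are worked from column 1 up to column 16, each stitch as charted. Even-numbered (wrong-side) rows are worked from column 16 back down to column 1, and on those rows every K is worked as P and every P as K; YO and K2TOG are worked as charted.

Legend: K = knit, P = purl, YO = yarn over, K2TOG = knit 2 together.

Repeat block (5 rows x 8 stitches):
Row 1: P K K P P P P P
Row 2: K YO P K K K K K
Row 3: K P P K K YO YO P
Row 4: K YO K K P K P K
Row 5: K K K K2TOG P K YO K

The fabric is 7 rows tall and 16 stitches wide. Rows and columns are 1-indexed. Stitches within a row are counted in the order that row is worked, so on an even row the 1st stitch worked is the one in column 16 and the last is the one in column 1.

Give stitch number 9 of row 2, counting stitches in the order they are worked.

Row 2 uses chart row ((2-1) mod 5)+1 = 2. Row 2 is even, so WS.
Chart row 2 tiled across columns 1-16: K YO P K K K K K K YO P K K K K K
WS: work from column 16 back to column 1 (reverse the tiled row), swapping K<->P (YO and K2TOG unchanged).
Row 2 as worked: P P P P P K YO P P P P P P K YO P
The 9th stitch worked is P.

Result:
P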